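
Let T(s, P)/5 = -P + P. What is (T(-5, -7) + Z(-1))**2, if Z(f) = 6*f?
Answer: 36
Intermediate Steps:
T(s, P) = 0 (T(s, P) = 5*(-P + P) = 5*0 = 0)
(T(-5, -7) + Z(-1))**2 = (0 + 6*(-1))**2 = (0 - 6)**2 = (-6)**2 = 36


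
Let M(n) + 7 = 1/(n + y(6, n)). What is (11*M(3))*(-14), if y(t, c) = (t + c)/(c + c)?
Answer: 9394/9 ≈ 1043.8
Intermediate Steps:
y(t, c) = (c + t)/(2*c) (y(t, c) = (c + t)/((2*c)) = (c + t)*(1/(2*c)) = (c + t)/(2*c))
M(n) = -7 + 1/(n + (6 + n)/(2*n)) (M(n) = -7 + 1/(n + (n + 6)/(2*n)) = -7 + 1/(n + (6 + n)/(2*n)))
(11*M(3))*(-14) = (11*((-42 - 14*3² - 5*3)/(6 + 3 + 2*3²)))*(-14) = (11*((-42 - 14*9 - 15)/(6 + 3 + 2*9)))*(-14) = (11*((-42 - 126 - 15)/(6 + 3 + 18)))*(-14) = (11*(-183/27))*(-14) = (11*((1/27)*(-183)))*(-14) = (11*(-61/9))*(-14) = -671/9*(-14) = 9394/9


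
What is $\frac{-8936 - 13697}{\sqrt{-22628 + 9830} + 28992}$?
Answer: $- \frac{109362656}{140091477} + \frac{22633 i \sqrt{158}}{93394318} \approx -0.78065 + 0.0030461 i$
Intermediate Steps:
$\frac{-8936 - 13697}{\sqrt{-22628 + 9830} + 28992} = - \frac{22633}{\sqrt{-12798} + 28992} = - \frac{22633}{9 i \sqrt{158} + 28992} = - \frac{22633}{28992 + 9 i \sqrt{158}}$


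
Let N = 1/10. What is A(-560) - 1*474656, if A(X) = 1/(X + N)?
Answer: -2657598954/5599 ≈ -4.7466e+5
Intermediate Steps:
N = 1/10 ≈ 0.10000
A(X) = 1/(1/10 + X) (A(X) = 1/(X + 1/10) = 1/(1/10 + X))
A(-560) - 1*474656 = 10/(1 + 10*(-560)) - 1*474656 = 10/(1 - 5600) - 474656 = 10/(-5599) - 474656 = 10*(-1/5599) - 474656 = -10/5599 - 474656 = -2657598954/5599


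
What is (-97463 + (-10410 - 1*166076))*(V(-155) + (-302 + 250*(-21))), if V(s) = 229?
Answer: 1458230527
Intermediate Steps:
(-97463 + (-10410 - 1*166076))*(V(-155) + (-302 + 250*(-21))) = (-97463 + (-10410 - 1*166076))*(229 + (-302 + 250*(-21))) = (-97463 + (-10410 - 166076))*(229 + (-302 - 5250)) = (-97463 - 176486)*(229 - 5552) = -273949*(-5323) = 1458230527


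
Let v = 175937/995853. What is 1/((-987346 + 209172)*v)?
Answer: -995853/136909599038 ≈ -7.2738e-6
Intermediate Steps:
v = 175937/995853 (v = 175937*(1/995853) = 175937/995853 ≈ 0.17667)
1/((-987346 + 209172)*v) = 1/((-987346 + 209172)*(175937/995853)) = (995853/175937)/(-778174) = -1/778174*995853/175937 = -995853/136909599038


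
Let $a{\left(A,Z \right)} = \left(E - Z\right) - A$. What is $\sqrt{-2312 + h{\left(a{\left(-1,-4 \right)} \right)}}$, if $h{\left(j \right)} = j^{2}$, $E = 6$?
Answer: $i \sqrt{2191} \approx 46.808 i$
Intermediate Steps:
$a{\left(A,Z \right)} = 6 - A - Z$ ($a{\left(A,Z \right)} = \left(6 - Z\right) - A = 6 - A - Z$)
$\sqrt{-2312 + h{\left(a{\left(-1,-4 \right)} \right)}} = \sqrt{-2312 + \left(6 - -1 - -4\right)^{2}} = \sqrt{-2312 + \left(6 + 1 + 4\right)^{2}} = \sqrt{-2312 + 11^{2}} = \sqrt{-2312 + 121} = \sqrt{-2191} = i \sqrt{2191}$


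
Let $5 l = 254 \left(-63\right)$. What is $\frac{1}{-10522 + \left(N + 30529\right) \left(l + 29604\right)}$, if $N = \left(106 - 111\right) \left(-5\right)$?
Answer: $\frac{5}{4033625362} \approx 1.2396 \cdot 10^{-9}$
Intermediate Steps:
$N = 25$ ($N = \left(-5\right) \left(-5\right) = 25$)
$l = - \frac{16002}{5}$ ($l = \frac{254 \left(-63\right)}{5} = \frac{1}{5} \left(-16002\right) = - \frac{16002}{5} \approx -3200.4$)
$\frac{1}{-10522 + \left(N + 30529\right) \left(l + 29604\right)} = \frac{1}{-10522 + \left(25 + 30529\right) \left(- \frac{16002}{5} + 29604\right)} = \frac{1}{-10522 + 30554 \cdot \frac{132018}{5}} = \frac{1}{-10522 + \frac{4033677972}{5}} = \frac{1}{\frac{4033625362}{5}} = \frac{5}{4033625362}$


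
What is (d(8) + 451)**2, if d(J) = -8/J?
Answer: 202500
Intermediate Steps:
(d(8) + 451)**2 = (-8/8 + 451)**2 = (-8*1/8 + 451)**2 = (-1 + 451)**2 = 450**2 = 202500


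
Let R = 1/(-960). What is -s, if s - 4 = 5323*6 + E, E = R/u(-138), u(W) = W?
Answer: -4231676161/132480 ≈ -31942.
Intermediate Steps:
R = -1/960 ≈ -0.0010417
E = 1/132480 (E = -1/960/(-138) = -1/960*(-1/138) = 1/132480 ≈ 7.5483e-6)
s = 4231676161/132480 (s = 4 + (5323*6 + 1/132480) = 4 + (31938 + 1/132480) = 4 + 4231146241/132480 = 4231676161/132480 ≈ 31942.)
-s = -1*4231676161/132480 = -4231676161/132480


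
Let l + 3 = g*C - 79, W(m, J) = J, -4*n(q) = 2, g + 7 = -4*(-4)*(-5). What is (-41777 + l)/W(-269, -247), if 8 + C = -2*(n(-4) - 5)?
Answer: 3240/19 ≈ 170.53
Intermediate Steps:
g = -87 (g = -7 - 4*(-4)*(-5) = -7 + 16*(-5) = -7 - 80 = -87)
n(q) = -½ (n(q) = -¼*2 = -½)
C = 3 (C = -8 - 2*(-½ - 5) = -8 - 2*(-11/2) = -8 + 11 = 3)
l = -343 (l = -3 + (-87*3 - 79) = -3 + (-261 - 79) = -3 - 340 = -343)
(-41777 + l)/W(-269, -247) = (-41777 - 343)/(-247) = -42120*(-1/247) = 3240/19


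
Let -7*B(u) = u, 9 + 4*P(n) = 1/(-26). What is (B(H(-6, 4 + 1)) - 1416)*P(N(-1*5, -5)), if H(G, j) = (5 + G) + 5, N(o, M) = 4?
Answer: 582565/182 ≈ 3200.9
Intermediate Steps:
H(G, j) = 10 + G
P(n) = -235/104 (P(n) = -9/4 + (¼)/(-26) = -9/4 + (¼)*(-1/26) = -9/4 - 1/104 = -235/104)
B(u) = -u/7
(B(H(-6, 4 + 1)) - 1416)*P(N(-1*5, -5)) = (-(10 - 6)/7 - 1416)*(-235/104) = (-⅐*4 - 1416)*(-235/104) = (-4/7 - 1416)*(-235/104) = -9916/7*(-235/104) = 582565/182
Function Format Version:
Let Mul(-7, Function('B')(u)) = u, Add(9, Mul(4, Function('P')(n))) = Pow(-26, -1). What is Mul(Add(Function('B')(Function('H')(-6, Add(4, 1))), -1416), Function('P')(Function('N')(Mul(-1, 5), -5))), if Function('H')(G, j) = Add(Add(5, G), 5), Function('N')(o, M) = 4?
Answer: Rational(582565, 182) ≈ 3200.9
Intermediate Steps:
Function('H')(G, j) = Add(10, G)
Function('P')(n) = Rational(-235, 104) (Function('P')(n) = Add(Rational(-9, 4), Mul(Rational(1, 4), Pow(-26, -1))) = Add(Rational(-9, 4), Mul(Rational(1, 4), Rational(-1, 26))) = Add(Rational(-9, 4), Rational(-1, 104)) = Rational(-235, 104))
Function('B')(u) = Mul(Rational(-1, 7), u)
Mul(Add(Function('B')(Function('H')(-6, Add(4, 1))), -1416), Function('P')(Function('N')(Mul(-1, 5), -5))) = Mul(Add(Mul(Rational(-1, 7), Add(10, -6)), -1416), Rational(-235, 104)) = Mul(Add(Mul(Rational(-1, 7), 4), -1416), Rational(-235, 104)) = Mul(Add(Rational(-4, 7), -1416), Rational(-235, 104)) = Mul(Rational(-9916, 7), Rational(-235, 104)) = Rational(582565, 182)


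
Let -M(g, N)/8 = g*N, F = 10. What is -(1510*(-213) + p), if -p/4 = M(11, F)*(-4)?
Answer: 335710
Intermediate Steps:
M(g, N) = -8*N*g (M(g, N) = -8*g*N = -8*N*g)
p = -14080 (p = -4*(-8*10*11)*(-4) = -(-3520)*(-4) = -4*3520 = -14080)
-(1510*(-213) + p) = -(1510*(-213) - 14080) = -(-321630 - 14080) = -1*(-335710) = 335710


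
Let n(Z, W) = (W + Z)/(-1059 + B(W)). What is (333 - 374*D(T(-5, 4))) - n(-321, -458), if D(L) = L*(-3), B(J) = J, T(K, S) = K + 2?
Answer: -112240/37 ≈ -3033.5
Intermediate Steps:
T(K, S) = 2 + K
D(L) = -3*L
n(Z, W) = (W + Z)/(-1059 + W)
(333 - 374*D(T(-5, 4))) - n(-321, -458) = (333 - (-1122)*(2 - 5)) - (-458 - 321)/(-1059 - 458) = (333 - (-1122)*(-3)) - (-779)/(-1517) = (333 - 374*9) - (-1)*(-779)/1517 = (333 - 3366) - 1*19/37 = -3033 - 19/37 = -112240/37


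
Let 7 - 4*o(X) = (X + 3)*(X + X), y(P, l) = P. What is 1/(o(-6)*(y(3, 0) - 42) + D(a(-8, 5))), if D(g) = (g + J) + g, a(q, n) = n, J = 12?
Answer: 4/1219 ≈ 0.0032814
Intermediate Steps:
D(g) = 12 + 2*g (D(g) = (g + 12) + g = (12 + g) + g = 12 + 2*g)
o(X) = 7/4 - X*(3 + X)/2 (o(X) = 7/4 - (X + 3)*(X + X)/4 = 7/4 - (3 + X)*2*X/4 = 7/4 - X*(3 + X)/2)
1/(o(-6)*(y(3, 0) - 42) + D(a(-8, 5))) = 1/((7/4 - 3/2*(-6) - ½*(-6)²)*(3 - 42) + (12 + 2*5)) = 1/((7/4 + 9 - ½*36)*(-39) + (12 + 10)) = 1/((7/4 + 9 - 18)*(-39) + 22) = 1/(-29/4*(-39) + 22) = 1/(1131/4 + 22) = 1/(1219/4) = 4/1219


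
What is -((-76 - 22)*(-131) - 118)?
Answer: -12720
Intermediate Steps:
-((-76 - 22)*(-131) - 118) = -(-98*(-131) - 118) = -(12838 - 118) = -1*12720 = -12720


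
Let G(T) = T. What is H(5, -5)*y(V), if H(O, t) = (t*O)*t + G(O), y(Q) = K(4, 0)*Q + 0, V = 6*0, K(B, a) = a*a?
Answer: 0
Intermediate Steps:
K(B, a) = a²
V = 0
y(Q) = 0 (y(Q) = 0²*Q + 0 = 0*Q + 0 = 0 + 0 = 0)
H(O, t) = O + O*t² (H(O, t) = (t*O)*t + O = (O*t)*t + O = O*t² + O = O + O*t²)
H(5, -5)*y(V) = (5*(1 + (-5)²))*0 = (5*(1 + 25))*0 = (5*26)*0 = 130*0 = 0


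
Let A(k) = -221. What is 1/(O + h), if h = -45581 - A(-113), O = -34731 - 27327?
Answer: -1/107418 ≈ -9.3094e-6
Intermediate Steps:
O = -62058
h = -45360 (h = -45581 - 1*(-221) = -45581 + 221 = -45360)
1/(O + h) = 1/(-62058 - 45360) = 1/(-107418) = -1/107418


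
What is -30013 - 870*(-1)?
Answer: -29143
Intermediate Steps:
-30013 - 870*(-1) = -30013 - 1*(-870) = -30013 + 870 = -29143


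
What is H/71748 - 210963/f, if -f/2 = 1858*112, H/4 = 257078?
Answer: 110777850307/7465235904 ≈ 14.839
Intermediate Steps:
H = 1028312 (H = 4*257078 = 1028312)
f = -416192 (f = -3716*112 = -2*208096 = -416192)
H/71748 - 210963/f = 1028312/71748 - 210963/(-416192) = 1028312*(1/71748) - 210963*(-1/416192) = 257078/17937 + 210963/416192 = 110777850307/7465235904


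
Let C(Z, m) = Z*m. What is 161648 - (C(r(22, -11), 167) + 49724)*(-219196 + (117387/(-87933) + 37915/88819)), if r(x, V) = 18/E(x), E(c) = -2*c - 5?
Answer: 198383406787695897524/18223615963 ≈ 1.0886e+10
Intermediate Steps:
E(c) = -5 - 2*c
r(x, V) = 18/(-5 - 2*x)
161648 - (C(r(22, -11), 167) + 49724)*(-219196 + (117387/(-87933) + 37915/88819)) = 161648 - (-18/(5 + 2*22)*167 + 49724)*(-219196 + (117387/(-87933) + 37915/88819)) = 161648 - (-18/(5 + 44)*167 + 49724)*(-219196 + (117387*(-1/87933) + 37915*(1/88819))) = 161648 - (-18/49*167 + 49724)*(-219196 + (-39129/29311 + 37915/88819)) = 161648 - (-18*1/49*167 + 49724)*(-219196 - 2364072086/2603373709) = 161648 - (-18/49*167 + 49724)*(-570651467590050)/2603373709 = 161648 - (-3006/49 + 49724)*(-570651467590050)/2603373709 = 161648 - 2433470*(-570651467590050)/(49*2603373709) = 161648 - 1*(-198380460976622710500/18223615963) = 161648 + 198380460976622710500/18223615963 = 198383406787695897524/18223615963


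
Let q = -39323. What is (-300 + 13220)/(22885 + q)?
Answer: -6460/8219 ≈ -0.78598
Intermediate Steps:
(-300 + 13220)/(22885 + q) = (-300 + 13220)/(22885 - 39323) = 12920/(-16438) = 12920*(-1/16438) = -6460/8219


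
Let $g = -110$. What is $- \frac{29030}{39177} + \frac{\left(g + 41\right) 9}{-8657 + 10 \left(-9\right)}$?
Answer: $- \frac{229596493}{342681219} \approx -0.67$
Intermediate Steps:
$- \frac{29030}{39177} + \frac{\left(g + 41\right) 9}{-8657 + 10 \left(-9\right)} = - \frac{29030}{39177} + \frac{\left(-110 + 41\right) 9}{-8657 + 10 \left(-9\right)} = \left(-29030\right) \frac{1}{39177} + \frac{\left(-69\right) 9}{-8657 - 90} = - \frac{29030}{39177} - \frac{621}{-8747} = - \frac{29030}{39177} - - \frac{621}{8747} = - \frac{29030}{39177} + \frac{621}{8747} = - \frac{229596493}{342681219}$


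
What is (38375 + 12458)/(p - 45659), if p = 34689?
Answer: -50833/10970 ≈ -4.6338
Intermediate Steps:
(38375 + 12458)/(p - 45659) = (38375 + 12458)/(34689 - 45659) = 50833/(-10970) = 50833*(-1/10970) = -50833/10970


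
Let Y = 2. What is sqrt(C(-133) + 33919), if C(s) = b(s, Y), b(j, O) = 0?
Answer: sqrt(33919) ≈ 184.17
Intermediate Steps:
C(s) = 0
sqrt(C(-133) + 33919) = sqrt(0 + 33919) = sqrt(33919)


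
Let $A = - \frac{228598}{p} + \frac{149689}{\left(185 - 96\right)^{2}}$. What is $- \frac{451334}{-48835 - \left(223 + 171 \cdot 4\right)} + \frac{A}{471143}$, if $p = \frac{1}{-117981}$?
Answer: $\frac{279687458074171362}{4885088127227} \approx 57253.0$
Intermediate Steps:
$p = - \frac{1}{117981} \approx -8.4759 \cdot 10^{-6}$
$A = \frac{213631117823287}{7921}$ ($A = - \frac{228598}{- \frac{1}{117981}} + \frac{149689}{\left(185 - 96\right)^{2}} = \left(-228598\right) \left(-117981\right) + \frac{149689}{89^{2}} = 26970220638 + \frac{149689}{7921} = \frac{213631117823287}{7921} \approx 2.697 \cdot 10^{10}$)
$- \frac{451334}{-48835 - \left(223 + 171 \cdot 4\right)} + \frac{A}{471143} = - \frac{451334}{-48835 - \left(223 + 171 \cdot 4\right)} + \frac{213631117823287}{7921 \cdot 471143} = - \frac{451334}{-48835 - \left(223 + 684\right)} + \frac{213631117823287}{7921} \cdot \frac{1}{471143} = - \frac{451334}{-48835 - 907} + \frac{213631117823287}{3731923703} = - \frac{451334}{-49742} + \frac{213631117823287}{3731923703} = \left(-451334\right) \left(- \frac{1}{49742}\right) + \frac{213631117823287}{3731923703} = \frac{225667}{24871} + \frac{213631117823287}{3731923703} = \frac{279687458074171362}{4885088127227}$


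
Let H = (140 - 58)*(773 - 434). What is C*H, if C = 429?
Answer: 11925342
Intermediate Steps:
H = 27798 (H = 82*339 = 27798)
C*H = 429*27798 = 11925342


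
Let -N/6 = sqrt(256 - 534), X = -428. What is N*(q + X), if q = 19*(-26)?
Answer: 5532*I*sqrt(278) ≈ 92237.0*I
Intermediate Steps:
N = -6*I*sqrt(278) (N = -6*sqrt(256 - 534) = -6*I*sqrt(278) ≈ -100.04*I)
q = -494
N*(q + X) = (-6*I*sqrt(278))*(-494 - 428) = -6*I*sqrt(278)*(-922) = 5532*I*sqrt(278)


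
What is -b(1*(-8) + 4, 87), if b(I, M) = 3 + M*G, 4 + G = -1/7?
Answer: 2502/7 ≈ 357.43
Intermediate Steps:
G = -29/7 (G = -4 - 1/7 = -4 - 1*⅐ = -4 - ⅐ = -29/7 ≈ -4.1429)
b(I, M) = 3 - 29*M/7 (b(I, M) = 3 + M*(-29/7) = 3 - 29*M/7)
-b(1*(-8) + 4, 87) = -(3 - 29/7*87) = -(3 - 2523/7) = -1*(-2502/7) = 2502/7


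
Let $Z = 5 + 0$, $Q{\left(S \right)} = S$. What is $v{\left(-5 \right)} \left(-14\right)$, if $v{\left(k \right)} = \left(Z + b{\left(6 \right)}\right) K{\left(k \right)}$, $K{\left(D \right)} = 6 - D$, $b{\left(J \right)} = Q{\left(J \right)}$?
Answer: $-1694$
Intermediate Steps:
$b{\left(J \right)} = J$
$Z = 5$
$v{\left(k \right)} = 66 - 11 k$ ($v{\left(k \right)} = \left(5 + 6\right) \left(6 - k\right) = 11 \left(6 - k\right) = 66 - 11 k$)
$v{\left(-5 \right)} \left(-14\right) = \left(66 - -55\right) \left(-14\right) = \left(66 + 55\right) \left(-14\right) = 121 \left(-14\right) = -1694$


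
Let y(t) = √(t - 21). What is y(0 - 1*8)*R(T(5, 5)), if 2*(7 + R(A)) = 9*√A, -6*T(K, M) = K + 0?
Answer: I*√29*(-28 + 3*I*√30)/4 ≈ -22.122 - 37.696*I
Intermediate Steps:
T(K, M) = -K/6 (T(K, M) = -(K + 0)/6 = -K/6)
R(A) = -7 + 9*√A/2 (R(A) = -7 + (9*√A)/2 = -7 + 9*√A/2)
y(t) = √(-21 + t)
y(0 - 1*8)*R(T(5, 5)) = √(-21 + (0 - 1*8))*(-7 + 9*√(-⅙*5)/2) = √(-21 + (0 - 8))*(-7 + 9*√(-⅚)/2) = √(-21 - 8)*(-7 + 9*(I*√30/6)/2) = √(-29)*(-7 + 3*I*√30/4) = (I*√29)*(-7 + 3*I*√30/4) = I*√29*(-7 + 3*I*√30/4)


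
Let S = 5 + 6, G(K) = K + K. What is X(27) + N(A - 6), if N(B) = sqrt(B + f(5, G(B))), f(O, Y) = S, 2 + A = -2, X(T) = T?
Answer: 28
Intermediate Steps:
G(K) = 2*K
A = -4 (A = -2 - 2 = -4)
S = 11
f(O, Y) = 11
N(B) = sqrt(11 + B) (N(B) = sqrt(B + 11) = sqrt(11 + B))
X(27) + N(A - 6) = 27 + sqrt(11 + (-4 - 6)) = 27 + sqrt(11 - 10) = 27 + sqrt(1) = 27 + 1 = 28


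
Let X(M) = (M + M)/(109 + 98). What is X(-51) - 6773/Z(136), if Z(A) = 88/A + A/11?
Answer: -29158247/55959 ≈ -521.06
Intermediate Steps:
X(M) = 2*M/207 (X(M) = (2*M)/207 = (2*M)*(1/207) = 2*M/207)
Z(A) = 88/A + A/11 (Z(A) = 88/A + A*(1/11) = 88/A + A/11)
X(-51) - 6773/Z(136) = (2/207)*(-51) - 6773/(88/136 + (1/11)*136) = -34/69 - 6773/(88*(1/136) + 136/11) = -34/69 - 6773/(11/17 + 136/11) = -34/69 - 6773/2433/187 = -34/69 - 6773*187/2433 = -34/69 - 1*1266551/2433 = -34/69 - 1266551/2433 = -29158247/55959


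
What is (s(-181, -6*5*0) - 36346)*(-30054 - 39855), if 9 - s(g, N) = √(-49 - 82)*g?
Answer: 2540283333 - 12653529*I*√131 ≈ 2.5403e+9 - 1.4483e+8*I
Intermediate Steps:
s(g, N) = 9 - I*g*√131 (s(g, N) = 9 - √(-49 - 82)*g = 9 - √(-131)*g = 9 - I*√131*g = 9 - I*g*√131)
(s(-181, -6*5*0) - 36346)*(-30054 - 39855) = ((9 - 1*I*(-181)*√131) - 36346)*(-30054 - 39855) = ((9 + 181*I*√131) - 36346)*(-69909) = (-36337 + 181*I*√131)*(-69909) = 2540283333 - 12653529*I*√131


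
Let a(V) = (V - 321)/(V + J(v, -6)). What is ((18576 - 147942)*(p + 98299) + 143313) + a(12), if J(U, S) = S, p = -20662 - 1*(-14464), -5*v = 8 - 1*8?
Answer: -23829189409/2 ≈ -1.1915e+10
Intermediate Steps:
v = 0 (v = -(8 - 1*8)/5 = -(8 - 8)/5 = -1/5*0 = 0)
p = -6198 (p = -20662 + 14464 = -6198)
a(V) = (-321 + V)/(-6 + V) (a(V) = (V - 321)/(V - 6) = (-321 + V)/(-6 + V))
((18576 - 147942)*(p + 98299) + 143313) + a(12) = ((18576 - 147942)*(-6198 + 98299) + 143313) + (-321 + 12)/(-6 + 12) = (-129366*92101 + 143313) - 309/6 = (-11914737966 + 143313) + (1/6)*(-309) = -11914594653 - 103/2 = -23829189409/2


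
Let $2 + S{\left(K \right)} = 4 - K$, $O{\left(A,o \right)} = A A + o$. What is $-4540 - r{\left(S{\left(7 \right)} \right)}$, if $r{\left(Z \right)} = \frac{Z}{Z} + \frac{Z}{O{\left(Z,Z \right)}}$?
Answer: $- \frac{18163}{4} \approx -4540.8$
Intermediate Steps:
$O{\left(A,o \right)} = o + A^{2}$ ($O{\left(A,o \right)} = A^{2} + o = o + A^{2}$)
$S{\left(K \right)} = 2 - K$ ($S{\left(K \right)} = -2 - \left(-4 + K\right) = 2 - K$)
$r{\left(Z \right)} = 1 + \frac{Z}{Z + Z^{2}}$ ($r{\left(Z \right)} = \frac{Z}{Z} + \frac{Z}{Z + Z^{2}} = 1 + \frac{Z}{Z + Z^{2}}$)
$-4540 - r{\left(S{\left(7 \right)} \right)} = -4540 - \frac{2 + \left(2 - 7\right)}{1 + \left(2 - 7\right)} = -4540 - \frac{2 - 5}{1 - 5} = -4540 - \frac{1}{-4} \left(-3\right) = -4540 - \left(- \frac{1}{4}\right) \left(-3\right) = -4540 - \frac{3}{4} = - \frac{18163}{4}$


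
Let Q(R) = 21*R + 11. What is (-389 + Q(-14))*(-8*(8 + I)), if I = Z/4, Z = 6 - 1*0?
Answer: 51072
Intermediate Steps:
Z = 6 (Z = 6 + 0 = 6)
I = 3/2 (I = 6/4 = 6*(1/4) = 3/2 ≈ 1.5000)
Q(R) = 11 + 21*R
(-389 + Q(-14))*(-8*(8 + I)) = (-389 + (11 + 21*(-14)))*(-8*(8 + 3/2)) = (-389 + (11 - 294))*(-8*19/2) = (-389 - 283)*(-76) = -672*(-76) = 51072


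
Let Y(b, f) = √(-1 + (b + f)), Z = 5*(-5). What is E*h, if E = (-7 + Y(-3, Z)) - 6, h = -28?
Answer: 364 - 28*I*√29 ≈ 364.0 - 150.78*I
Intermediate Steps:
Z = -25
Y(b, f) = √(-1 + b + f)
E = -13 + I*√29 (E = (-7 + √(-1 - 3 - 25)) - 6 = (-7 + √(-29)) - 6 = (-7 + I*√29) - 6 = -13 + I*√29 ≈ -13.0 + 5.3852*I)
E*h = (-13 + I*√29)*(-28) = 364 - 28*I*√29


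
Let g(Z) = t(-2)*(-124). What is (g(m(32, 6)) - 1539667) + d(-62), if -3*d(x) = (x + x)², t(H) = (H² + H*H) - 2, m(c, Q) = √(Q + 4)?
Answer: -4636609/3 ≈ -1.5455e+6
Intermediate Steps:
m(c, Q) = √(4 + Q)
t(H) = -2 + 2*H² (t(H) = (H² + H²) - 2 = 2*H² - 2 = -2 + 2*H²)
d(x) = -4*x²/3 (d(x) = -(x + x)²/3 = -4*x²/3)
g(Z) = -744 (g(Z) = (-2 + 2*(-2)²)*(-124) = (-2 + 2*4)*(-124) = (-2 + 8)*(-124) = 6*(-124) = -744)
(g(m(32, 6)) - 1539667) + d(-62) = (-744 - 1539667) - 4/3*(-62)² = -1540411 - 4/3*3844 = -1540411 - 15376/3 = -4636609/3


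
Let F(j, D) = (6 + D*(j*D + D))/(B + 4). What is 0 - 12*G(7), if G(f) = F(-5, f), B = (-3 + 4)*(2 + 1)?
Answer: 2280/7 ≈ 325.71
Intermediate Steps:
B = 3 (B = 1*3 = 3)
F(j, D) = 6/7 + D*(D + D*j)/7 (F(j, D) = (6 + D*(j*D + D))/(3 + 4) = (6 + D*(D*j + D))/7 = (6 + D*(D + D*j))*(1/7) = 6/7 + D*(D + D*j)/7)
G(f) = 6/7 - 4*f**2/7 (G(f) = 6/7 + f**2/7 + (1/7)*(-5)*f**2 = 6/7 + f**2/7 - 5*f**2/7 = 6/7 - 4*f**2/7)
0 - 12*G(7) = 0 - 12*(6/7 - 4/7*7**2) = 0 - 12*(6/7 - 4/7*49) = 0 - 12*(6/7 - 28) = 0 - 12*(-190/7) = 0 + 2280/7 = 2280/7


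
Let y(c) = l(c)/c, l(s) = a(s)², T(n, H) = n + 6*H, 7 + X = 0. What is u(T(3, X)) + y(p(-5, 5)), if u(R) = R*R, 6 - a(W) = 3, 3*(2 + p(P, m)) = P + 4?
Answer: 10620/7 ≈ 1517.1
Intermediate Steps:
p(P, m) = -⅔ + P/3 (p(P, m) = -2 + (P + 4)/3 = -2 + (4 + P)/3 = -2 + (4/3 + P/3) = -⅔ + P/3)
a(W) = 3 (a(W) = 6 - 1*3 = 6 - 3 = 3)
X = -7 (X = -7 + 0 = -7)
l(s) = 9 (l(s) = 3² = 9)
u(R) = R²
y(c) = 9/c
u(T(3, X)) + y(p(-5, 5)) = (3 + 6*(-7))² + 9/(-⅔ + (⅓)*(-5)) = (3 - 42)² + 9/(-⅔ - 5/3) = (-39)² + 9/(-7/3) = 1521 + 9*(-3/7) = 1521 - 27/7 = 10620/7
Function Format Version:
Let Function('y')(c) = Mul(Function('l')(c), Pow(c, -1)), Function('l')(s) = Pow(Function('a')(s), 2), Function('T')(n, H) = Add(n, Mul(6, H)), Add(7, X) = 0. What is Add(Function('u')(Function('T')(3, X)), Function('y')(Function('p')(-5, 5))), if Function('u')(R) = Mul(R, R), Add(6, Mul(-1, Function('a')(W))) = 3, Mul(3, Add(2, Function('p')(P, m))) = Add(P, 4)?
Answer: Rational(10620, 7) ≈ 1517.1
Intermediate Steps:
Function('p')(P, m) = Add(Rational(-2, 3), Mul(Rational(1, 3), P)) (Function('p')(P, m) = Add(-2, Mul(Rational(1, 3), Add(P, 4))) = Add(-2, Mul(Rational(1, 3), Add(4, P))) = Add(-2, Add(Rational(4, 3), Mul(Rational(1, 3), P))) = Add(Rational(-2, 3), Mul(Rational(1, 3), P)))
Function('a')(W) = 3 (Function('a')(W) = Add(6, Mul(-1, 3)) = Add(6, -3) = 3)
X = -7 (X = Add(-7, 0) = -7)
Function('l')(s) = 9 (Function('l')(s) = Pow(3, 2) = 9)
Function('u')(R) = Pow(R, 2)
Function('y')(c) = Mul(9, Pow(c, -1))
Add(Function('u')(Function('T')(3, X)), Function('y')(Function('p')(-5, 5))) = Add(Pow(Add(3, Mul(6, -7)), 2), Mul(9, Pow(Add(Rational(-2, 3), Mul(Rational(1, 3), -5)), -1))) = Add(Pow(Add(3, -42), 2), Mul(9, Pow(Add(Rational(-2, 3), Rational(-5, 3)), -1))) = Add(Pow(-39, 2), Mul(9, Pow(Rational(-7, 3), -1))) = Add(1521, Mul(9, Rational(-3, 7))) = Add(1521, Rational(-27, 7)) = Rational(10620, 7)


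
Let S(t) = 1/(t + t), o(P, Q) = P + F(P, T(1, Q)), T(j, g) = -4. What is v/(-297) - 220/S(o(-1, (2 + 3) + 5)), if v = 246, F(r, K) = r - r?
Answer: 43478/99 ≈ 439.17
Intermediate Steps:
F(r, K) = 0
o(P, Q) = P (o(P, Q) = P + 0 = P)
S(t) = 1/(2*t)
v/(-297) - 220/S(o(-1, (2 + 3) + 5)) = 246/(-297) - 220/((½)/(-1)) = 246*(-1/297) - 220/((½)*(-1)) = -82/99 - 220/(-½) = -82/99 - 220*(-2) = -82/99 + 440 = 43478/99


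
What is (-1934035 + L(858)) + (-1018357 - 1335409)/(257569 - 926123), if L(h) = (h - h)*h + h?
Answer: -646215431146/334277 ≈ -1.9332e+6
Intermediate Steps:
L(h) = h (L(h) = 0*h + h = 0 + h = h)
(-1934035 + L(858)) + (-1018357 - 1335409)/(257569 - 926123) = (-1934035 + 858) + (-1018357 - 1335409)/(257569 - 926123) = -1933177 - 2353766/(-668554) = -1933177 - 2353766*(-1/668554) = -1933177 + 1176883/334277 = -646215431146/334277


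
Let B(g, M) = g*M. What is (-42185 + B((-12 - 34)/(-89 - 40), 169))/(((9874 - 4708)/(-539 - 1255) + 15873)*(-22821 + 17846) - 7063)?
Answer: 1624793209/3045601336623 ≈ 0.00053349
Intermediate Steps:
B(g, M) = M*g
(-42185 + B((-12 - 34)/(-89 - 40), 169))/(((9874 - 4708)/(-539 - 1255) + 15873)*(-22821 + 17846) - 7063) = (-42185 + 169*((-12 - 34)/(-89 - 40)))/(((9874 - 4708)/(-539 - 1255) + 15873)*(-22821 + 17846) - 7063) = (-42185 + 169*(-46/(-129)))/((5166/(-1794) + 15873)*(-4975) - 7063) = (-42185 + 169*(-46*(-1/129)))/((5166*(-1/1794) + 15873)*(-4975) - 7063) = (-42185 + 169*(46/129))/((-861/299 + 15873)*(-4975) - 7063) = (-42185 + 7774/129)/((4745166/299)*(-4975) - 7063) = -5434091/(129*(-23607200850/299 - 7063)) = -5434091/(129*(-23609312687/299)) = -5434091/129*(-299/23609312687) = 1624793209/3045601336623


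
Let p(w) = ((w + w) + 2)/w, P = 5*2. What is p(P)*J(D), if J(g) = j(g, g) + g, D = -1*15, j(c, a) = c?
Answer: -66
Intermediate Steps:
P = 10
D = -15
J(g) = 2*g (J(g) = g + g = 2*g)
p(w) = (2 + 2*w)/w (p(w) = (2*w + 2)/w = (2 + 2*w)/w)
p(P)*J(D) = (2 + 2/10)*(2*(-15)) = (2 + 2*(1/10))*(-30) = (2 + 1/5)*(-30) = (11/5)*(-30) = -66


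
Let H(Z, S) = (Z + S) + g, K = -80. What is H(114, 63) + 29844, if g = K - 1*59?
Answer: 29882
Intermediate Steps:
g = -139 (g = -80 - 1*59 = -80 - 59 = -139)
H(Z, S) = -139 + S + Z (H(Z, S) = (Z + S) - 139 = (S + Z) - 139 = -139 + S + Z)
H(114, 63) + 29844 = (-139 + 63 + 114) + 29844 = 38 + 29844 = 29882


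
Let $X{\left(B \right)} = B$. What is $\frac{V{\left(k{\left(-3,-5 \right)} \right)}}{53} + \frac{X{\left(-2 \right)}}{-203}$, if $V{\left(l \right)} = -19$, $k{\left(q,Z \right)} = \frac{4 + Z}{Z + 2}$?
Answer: $- \frac{3751}{10759} \approx -0.34864$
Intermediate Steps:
$k{\left(q,Z \right)} = \frac{4 + Z}{2 + Z}$
$\frac{V{\left(k{\left(-3,-5 \right)} \right)}}{53} + \frac{X{\left(-2 \right)}}{-203} = - \frac{19}{53} - \frac{2}{-203} = \left(-19\right) \frac{1}{53} - - \frac{2}{203} = - \frac{19}{53} + \frac{2}{203} = - \frac{3751}{10759}$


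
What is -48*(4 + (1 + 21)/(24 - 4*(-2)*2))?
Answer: -1092/5 ≈ -218.40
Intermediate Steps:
-48*(4 + (1 + 21)/(24 - 4*(-2)*2)) = -48*(4 + 22/(24 + 8*2)) = -48*(4 + 22/(24 + 16)) = -48*(4 + 22/40) = -48*(4 + 22*(1/40)) = -48*(4 + 11/20) = -48*91/20 = -1092/5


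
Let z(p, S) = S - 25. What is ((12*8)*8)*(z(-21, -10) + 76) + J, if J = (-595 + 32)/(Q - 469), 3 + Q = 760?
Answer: 9067981/288 ≈ 31486.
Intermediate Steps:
Q = 757 (Q = -3 + 760 = 757)
z(p, S) = -25 + S
J = -563/288 (J = (-595 + 32)/(757 - 469) = -563/288 ≈ -1.9549)
((12*8)*8)*(z(-21, -10) + 76) + J = ((12*8)*8)*((-25 - 10) + 76) - 563/288 = (96*8)*(-35 + 76) - 563/288 = 768*41 - 563/288 = 31488 - 563/288 = 9067981/288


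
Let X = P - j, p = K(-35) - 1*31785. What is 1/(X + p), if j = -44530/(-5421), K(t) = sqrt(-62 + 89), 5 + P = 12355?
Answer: -571382425965/11109510191316718 - 88161723*sqrt(3)/11109510191316718 ≈ -5.1446e-5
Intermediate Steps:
P = 12350 (P = -5 + 12355 = 12350)
K(t) = 3*sqrt(3) (K(t) = sqrt(27) = 3*sqrt(3))
j = 44530/5421 (j = -44530*(-1/5421) = 44530/5421 ≈ 8.2144)
p = -31785 + 3*sqrt(3) (p = 3*sqrt(3) - 1*31785 = 3*sqrt(3) - 31785 = -31785 + 3*sqrt(3) ≈ -31780.)
X = 66904820/5421 (X = 12350 - 1*44530/5421 = 12350 - 44530/5421 = 66904820/5421 ≈ 12342.)
1/(X + p) = 1/(66904820/5421 + (-31785 + 3*sqrt(3))) = 1/(-105401665/5421 + 3*sqrt(3))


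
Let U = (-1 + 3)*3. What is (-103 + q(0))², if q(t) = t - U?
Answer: 11881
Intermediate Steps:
U = 6 (U = 2*3 = 6)
q(t) = -6 + t (q(t) = t - 1*6 = t - 6 = -6 + t)
(-103 + q(0))² = (-103 + (-6 + 0))² = (-103 - 6)² = (-109)² = 11881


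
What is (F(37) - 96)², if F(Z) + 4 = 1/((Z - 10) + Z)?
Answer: 40947201/4096 ≈ 9996.9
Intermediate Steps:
F(Z) = -4 + 1/(-10 + 2*Z) (F(Z) = -4 + 1/((Z - 10) + Z) = -4 + 1/((-10 + Z) + Z) = -4 + 1/(-10 + 2*Z))
(F(37) - 96)² = ((41 - 8*37)/(2*(-5 + 37)) - 96)² = ((½)*(41 - 296)/32 - 96)² = ((½)*(1/32)*(-255) - 96)² = (-255/64 - 96)² = (-6399/64)² = 40947201/4096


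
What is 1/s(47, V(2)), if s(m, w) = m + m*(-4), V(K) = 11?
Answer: -1/141 ≈ -0.0070922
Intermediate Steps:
s(m, w) = -3*m (s(m, w) = m - 4*m = -3*m)
1/s(47, V(2)) = 1/(-3*47) = 1/(-141) = -1/141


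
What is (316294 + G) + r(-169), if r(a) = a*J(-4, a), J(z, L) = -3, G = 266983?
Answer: 583784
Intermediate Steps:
r(a) = -3*a (r(a) = a*(-3) = -3*a)
(316294 + G) + r(-169) = (316294 + 266983) - 3*(-169) = 583277 + 507 = 583784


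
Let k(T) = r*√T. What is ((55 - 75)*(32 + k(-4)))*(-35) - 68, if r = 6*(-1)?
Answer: 22332 - 8400*I ≈ 22332.0 - 8400.0*I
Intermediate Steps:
r = -6
k(T) = -6*√T
((55 - 75)*(32 + k(-4)))*(-35) - 68 = ((55 - 75)*(32 - 12*I))*(-35) - 68 = -20*(32 - 12*I)*(-35) - 68 = (-640 + 240*I)*(-35) - 68 = (22400 - 8400*I) - 68 = 22332 - 8400*I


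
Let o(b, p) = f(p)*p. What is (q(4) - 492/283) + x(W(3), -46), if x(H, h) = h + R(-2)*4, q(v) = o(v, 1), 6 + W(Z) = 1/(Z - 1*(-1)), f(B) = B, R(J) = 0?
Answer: -13227/283 ≈ -46.739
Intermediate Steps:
o(b, p) = p² (o(b, p) = p*p = p²)
W(Z) = -6 + 1/(1 + Z) (W(Z) = -6 + 1/(Z - 1*(-1)) = -6 + 1/(Z + 1) = -6 + 1/(1 + Z))
q(v) = 1 (q(v) = 1² = 1)
x(H, h) = h (x(H, h) = h + 0*4 = h + 0 = h)
(q(4) - 492/283) + x(W(3), -46) = (1 - 492/283) - 46 = -209/283 - 46 = -13227/283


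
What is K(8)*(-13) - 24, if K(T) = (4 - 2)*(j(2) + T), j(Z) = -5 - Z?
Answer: -50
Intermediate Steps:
K(T) = -14 + 2*T (K(T) = (4 - 2)*((-5 - 1*2) + T) = 2*((-5 - 2) + T) = 2*(-7 + T) = -14 + 2*T)
K(8)*(-13) - 24 = (-14 + 2*8)*(-13) - 24 = (-14 + 16)*(-13) - 24 = 2*(-13) - 24 = -26 - 24 = -50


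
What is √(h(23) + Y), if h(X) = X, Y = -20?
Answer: √3 ≈ 1.7320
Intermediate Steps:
√(h(23) + Y) = √(23 - 20) = √3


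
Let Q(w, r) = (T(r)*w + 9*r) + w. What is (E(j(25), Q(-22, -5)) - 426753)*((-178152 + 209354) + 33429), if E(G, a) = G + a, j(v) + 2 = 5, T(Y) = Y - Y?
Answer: -27585609527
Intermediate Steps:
T(Y) = 0
j(v) = 3 (j(v) = -2 + 5 = 3)
Q(w, r) = w + 9*r (Q(w, r) = (0*w + 9*r) + w = (0 + 9*r) + w = 9*r + w = w + 9*r)
(E(j(25), Q(-22, -5)) - 426753)*((-178152 + 209354) + 33429) = ((3 + (-22 + 9*(-5))) - 426753)*((-178152 + 209354) + 33429) = ((3 + (-22 - 45)) - 426753)*(31202 + 33429) = ((3 - 67) - 426753)*64631 = (-64 - 426753)*64631 = -426817*64631 = -27585609527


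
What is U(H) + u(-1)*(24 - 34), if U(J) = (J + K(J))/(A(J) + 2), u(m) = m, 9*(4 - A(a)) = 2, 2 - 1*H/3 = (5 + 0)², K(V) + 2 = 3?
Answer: -23/13 ≈ -1.7692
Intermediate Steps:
K(V) = 1 (K(V) = -2 + 3 = 1)
H = -69 (H = 6 - 3*(5 + 0)² = 6 - 3*5² = 6 - 3*25 = 6 - 75 = -69)
A(a) = 34/9 (A(a) = 4 - ⅑*2 = 4 - 2/9 = 34/9)
U(J) = 9/52 + 9*J/52 (U(J) = (J + 1)/(34/9 + 2) = (1 + J)/(52/9) = (1 + J)*(9/52) = 9/52 + 9*J/52)
U(H) + u(-1)*(24 - 34) = (9/52 + (9/52)*(-69)) - (24 - 34) = (9/52 - 621/52) - 1*(-10) = -153/13 + 10 = -23/13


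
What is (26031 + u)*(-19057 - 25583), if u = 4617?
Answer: -1368126720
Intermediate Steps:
(26031 + u)*(-19057 - 25583) = (26031 + 4617)*(-19057 - 25583) = 30648*(-44640) = -1368126720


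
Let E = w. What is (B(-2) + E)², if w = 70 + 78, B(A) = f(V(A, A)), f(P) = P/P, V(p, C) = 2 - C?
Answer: 22201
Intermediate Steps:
f(P) = 1
B(A) = 1
w = 148
E = 148
(B(-2) + E)² = (1 + 148)² = 149² = 22201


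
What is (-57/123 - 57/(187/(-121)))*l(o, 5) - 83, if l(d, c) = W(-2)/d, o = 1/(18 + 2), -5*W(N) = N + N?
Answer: 348293/697 ≈ 499.70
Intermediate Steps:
W(N) = -2*N/5 (W(N) = -(N + N)/5 = -2*N/5)
o = 1/20 ≈ 0.050000
l(d, c) = 4/(5*d) (l(d, c) = (-⅖*(-2))/d = 4/(5*d))
(-57/123 - 57/(187/(-121)))*l(o, 5) - 83 = (-57/123 - 57/(187/(-121)))*(4/(5*(1/20))) - 83 = (-57*1/123 - 57/(187*(-1/121)))*((⅘)*20) - 83 = (-19/41 - 57/(-17/11))*16 - 83 = (-19/41 - 57*(-11/17))*16 - 83 = (-19/41 + 627/17)*16 - 83 = (25384/697)*16 - 83 = 406144/697 - 83 = 348293/697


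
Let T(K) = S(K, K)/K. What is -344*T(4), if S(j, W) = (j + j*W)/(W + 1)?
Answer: -344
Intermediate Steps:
S(j, W) = (j + W*j)/(1 + W)
T(K) = 1 (T(K) = K/K = 1)
-344*T(4) = -344*1 = -344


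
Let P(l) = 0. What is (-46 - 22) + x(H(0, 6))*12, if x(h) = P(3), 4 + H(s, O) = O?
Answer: -68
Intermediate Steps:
H(s, O) = -4 + O
x(h) = 0
(-46 - 22) + x(H(0, 6))*12 = (-46 - 22) + 0*12 = -68 + 0 = -68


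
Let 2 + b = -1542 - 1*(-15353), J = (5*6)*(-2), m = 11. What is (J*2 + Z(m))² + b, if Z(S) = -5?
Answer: 29434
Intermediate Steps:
J = -60 (J = 30*(-2) = -60)
b = 13809 (b = -2 + (-1542 - 1*(-15353)) = -2 + (-1542 + 15353) = -2 + 13811 = 13809)
(J*2 + Z(m))² + b = (-60*2 - 5)² + 13809 = (-120 - 5)² + 13809 = (-125)² + 13809 = 15625 + 13809 = 29434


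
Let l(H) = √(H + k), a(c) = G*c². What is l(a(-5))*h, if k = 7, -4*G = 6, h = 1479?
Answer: 1479*I*√122/2 ≈ 8168.0*I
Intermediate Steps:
G = -3/2 (G = -¼*6 = -3/2 ≈ -1.5000)
a(c) = -3*c²/2
l(H) = √(7 + H) (l(H) = √(H + 7) = √(7 + H))
l(a(-5))*h = √(7 - 3/2*(-5)²)*1479 = √(7 - 3/2*25)*1479 = √(7 - 75/2)*1479 = √(-61/2)*1479 = (I*√122/2)*1479 = 1479*I*√122/2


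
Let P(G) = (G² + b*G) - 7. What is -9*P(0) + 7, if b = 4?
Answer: 70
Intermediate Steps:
P(G) = -7 + G² + 4*G (P(G) = (G² + 4*G) - 7 = -7 + G² + 4*G)
-9*P(0) + 7 = -9*(-7 + 0² + 4*0) + 7 = -9*(-7 + 0 + 0) + 7 = -9*(-7) + 7 = 63 + 7 = 70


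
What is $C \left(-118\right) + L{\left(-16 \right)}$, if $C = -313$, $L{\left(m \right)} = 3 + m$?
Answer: $36921$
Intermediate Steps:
$C \left(-118\right) + L{\left(-16 \right)} = \left(-313\right) \left(-118\right) + \left(3 - 16\right) = 36934 - 13 = 36921$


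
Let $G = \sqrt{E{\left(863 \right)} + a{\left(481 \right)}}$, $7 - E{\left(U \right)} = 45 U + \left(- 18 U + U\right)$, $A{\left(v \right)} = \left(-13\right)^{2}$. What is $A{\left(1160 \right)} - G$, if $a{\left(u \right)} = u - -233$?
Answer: $169 - i \sqrt{23443} \approx 169.0 - 153.11 i$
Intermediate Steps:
$A{\left(v \right)} = 169$
$E{\left(U \right)} = 7 - 28 U$ ($E{\left(U \right)} = 7 - \left(45 U + \left(- 18 U + U\right)\right) = 7 - \left(45 U - 17 U\right) = 7 - 28 U$)
$a{\left(u \right)} = 233 + u$ ($a{\left(u \right)} = u + 233 = 233 + u$)
$G = i \sqrt{23443}$ ($G = \sqrt{\left(7 - 24164\right) + \left(233 + 481\right)} = \sqrt{\left(7 - 24164\right) + 714} = \sqrt{-24157 + 714} = \sqrt{-23443} = i \sqrt{23443} \approx 153.11 i$)
$A{\left(1160 \right)} - G = 169 - i \sqrt{23443}$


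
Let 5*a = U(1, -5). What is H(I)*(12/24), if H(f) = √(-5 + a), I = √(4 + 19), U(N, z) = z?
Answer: I*√6/2 ≈ 1.2247*I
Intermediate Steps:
a = -1 (a = (⅕)*(-5) = -1)
I = √23 ≈ 4.7958
H(f) = I*√6 (H(f) = √(-5 - 1) = √(-6) = I*√6)
H(I)*(12/24) = (I*√6)*(12/24) = (I*√6)*(12*(1/24)) = (I*√6)*(½) = I*√6/2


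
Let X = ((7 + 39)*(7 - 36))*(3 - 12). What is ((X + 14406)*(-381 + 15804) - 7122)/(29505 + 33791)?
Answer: 203672577/31648 ≈ 6435.6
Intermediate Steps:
X = 12006 (X = (46*(-29))*(-9) = -1334*(-9) = 12006)
((X + 14406)*(-381 + 15804) - 7122)/(29505 + 33791) = ((12006 + 14406)*(-381 + 15804) - 7122)/(29505 + 33791) = (26412*15423 - 7122)/63296 = (407352276 - 7122)*(1/63296) = 407345154*(1/63296) = 203672577/31648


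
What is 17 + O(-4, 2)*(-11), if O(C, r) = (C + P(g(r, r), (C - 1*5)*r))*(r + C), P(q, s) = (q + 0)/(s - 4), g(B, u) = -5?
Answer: -66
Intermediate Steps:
P(q, s) = q/(-4 + s)
O(C, r) = (C + r)*(C - 5/(-4 + r*(-5 + C))) (O(C, r) = (C - 5/(-4 + (C - 1*5)*r))*(r + C) = (C - 5/(-4 + (C - 5)*r))*(C + r) = (C - 5/(-4 + (-5 + C)*r))*(C + r) = (C - 5/(-4 + r*(-5 + C)))*(C + r) = (C + r)*(C - 5/(-4 + r*(-5 + C))))
17 + O(-4, 2)*(-11) = 17 + ((-5*(-4) - 5*2 - 4*(-4 + 2*(-5 - 4))*(-4 + 2))/(-4 + 2*(-5 - 4)))*(-11) = 17 + ((20 - 10 - 4*(-4 + 2*(-9))*(-2))/(-4 + 2*(-9)))*(-11) = 17 + ((20 - 10 - 4*(-4 - 18)*(-2))/(-4 - 18))*(-11) = 17 + ((20 - 10 - 4*(-22)*(-2))/(-22))*(-11) = 17 - (20 - 10 - 176)/22*(-11) = 17 - 1/22*(-166)*(-11) = 17 + (83/11)*(-11) = 17 - 83 = -66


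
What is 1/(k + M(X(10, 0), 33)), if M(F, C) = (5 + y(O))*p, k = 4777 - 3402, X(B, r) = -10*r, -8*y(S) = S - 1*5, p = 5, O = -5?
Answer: 4/5625 ≈ 0.00071111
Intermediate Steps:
y(S) = 5/8 - S/8 (y(S) = -(S - 1*5)/8 = -(S - 5)/8 = -(-5 + S)/8 = 5/8 - S/8)
k = 1375
M(F, C) = 125/4 (M(F, C) = (5 + (5/8 - 1/8*(-5)))*5 = (5 + (5/8 + 5/8))*5 = (5 + 5/4)*5 = (25/4)*5 = 125/4)
1/(k + M(X(10, 0), 33)) = 1/(1375 + 125/4) = 1/(5625/4) = 4/5625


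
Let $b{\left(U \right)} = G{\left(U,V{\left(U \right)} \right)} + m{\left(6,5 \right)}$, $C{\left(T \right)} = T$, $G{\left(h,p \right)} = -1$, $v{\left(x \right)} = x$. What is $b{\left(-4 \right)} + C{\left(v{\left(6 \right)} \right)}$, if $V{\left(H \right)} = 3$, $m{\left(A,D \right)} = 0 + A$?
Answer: $11$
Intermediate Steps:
$m{\left(A,D \right)} = A$
$b{\left(U \right)} = 5$ ($b{\left(U \right)} = -1 + 6 = 5$)
$b{\left(-4 \right)} + C{\left(v{\left(6 \right)} \right)} = 5 + 6 = 11$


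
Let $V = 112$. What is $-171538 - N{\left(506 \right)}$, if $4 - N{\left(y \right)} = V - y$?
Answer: $-171936$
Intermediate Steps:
$N{\left(y \right)} = -108 + y$ ($N{\left(y \right)} = 4 - \left(112 - y\right) = 4 + \left(-112 + y\right) = -108 + y$)
$-171538 - N{\left(506 \right)} = -171538 - \left(-108 + 506\right) = -171538 - 398 = -171936$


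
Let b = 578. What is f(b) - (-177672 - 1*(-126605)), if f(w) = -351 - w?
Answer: 50138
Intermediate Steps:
f(b) - (-177672 - 1*(-126605)) = (-351 - 1*578) - (-177672 - 1*(-126605)) = (-351 - 578) - (-177672 + 126605) = -929 - 1*(-51067) = -929 + 51067 = 50138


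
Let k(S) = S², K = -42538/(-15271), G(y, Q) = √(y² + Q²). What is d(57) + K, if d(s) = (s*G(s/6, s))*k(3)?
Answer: 42538/15271 + 9747*√37/2 ≈ 29647.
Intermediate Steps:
G(y, Q) = √(Q² + y²)
K = 42538/15271 (K = -42538*(-1/15271) = 42538/15271 ≈ 2.7855)
d(s) = 3*s*√37*√(s²)/2 (d(s) = (s*√(s² + (s/6)²))*3² = (s*√(s² + (s*(⅙))²))*9 = (s*√(s² + (s/6)²))*9 = (s*√(s² + s²/36))*9 = (s*√(37*s²/36))*9 = (s*(√37*√(s²)/6))*9 = (s*√37*√(s²)/6)*9 = 3*s*√37*√(s²)/2)
d(57) + K = (3/2)*57*√37*√(57²) + 42538/15271 = (3/2)*57*√37*√3249 + 42538/15271 = (3/2)*57*√37*57 + 42538/15271 = 9747*√37/2 + 42538/15271 = 42538/15271 + 9747*√37/2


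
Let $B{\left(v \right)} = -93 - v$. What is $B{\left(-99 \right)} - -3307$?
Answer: $3313$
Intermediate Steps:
$B{\left(-99 \right)} - -3307 = \left(-93 - -99\right) - -3307 = \left(-93 + 99\right) + 3307 = 6 + 3307 = 3313$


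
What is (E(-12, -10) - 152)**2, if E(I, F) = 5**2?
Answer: 16129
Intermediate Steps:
E(I, F) = 25
(E(-12, -10) - 152)**2 = (25 - 152)**2 = (-127)**2 = 16129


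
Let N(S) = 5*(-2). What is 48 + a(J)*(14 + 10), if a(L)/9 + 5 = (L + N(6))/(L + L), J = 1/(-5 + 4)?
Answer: 156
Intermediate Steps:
N(S) = -10
J = -1 (J = 1/(-1) = -1)
a(L) = -45 + 9*(-10 + L)/(2*L) (a(L) = -45 + 9*((L - 10)/(L + L)) = -45 + 9*((-10 + L)/((2*L))) = -45 + 9*((-10 + L)*(1/(2*L))) = -45 + 9*((-10 + L)/(2*L)) = -45 + 9*(-10 + L)/(2*L))
48 + a(J)*(14 + 10) = 48 + (-81/2 - 45/(-1))*(14 + 10) = 48 + (-81/2 - 45*(-1))*24 = 48 + (-81/2 + 45)*24 = 48 + (9/2)*24 = 48 + 108 = 156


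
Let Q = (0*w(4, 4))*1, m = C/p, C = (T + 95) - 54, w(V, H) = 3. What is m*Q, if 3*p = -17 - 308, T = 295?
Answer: 0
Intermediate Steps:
C = 336 (C = (295 + 95) - 54 = 390 - 54 = 336)
p = -325/3 (p = (-17 - 308)/3 = (1/3)*(-325) = -325/3 ≈ -108.33)
m = -1008/325 (m = 336/(-325/3) = 336*(-3/325) = -1008/325 ≈ -3.1015)
Q = 0 (Q = (0*3)*1 = 0*1 = 0)
m*Q = -1008/325*0 = 0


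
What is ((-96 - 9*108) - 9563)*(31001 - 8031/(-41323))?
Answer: -13618973885374/41323 ≈ -3.2957e+8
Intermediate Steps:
((-96 - 9*108) - 9563)*(31001 - 8031/(-41323)) = ((-96 - 972) - 9563)*(31001 - 8031*(-1/41323)) = (-1068 - 9563)*(31001 + 8031/41323) = -10631*1281062354/41323 = -13618973885374/41323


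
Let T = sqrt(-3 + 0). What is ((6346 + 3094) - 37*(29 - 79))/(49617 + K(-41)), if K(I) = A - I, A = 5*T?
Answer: 560638820/2465917039 - 56450*I*sqrt(3)/2465917039 ≈ 0.22736 - 3.965e-5*I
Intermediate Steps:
T = I*sqrt(3) (T = sqrt(-3) = I*sqrt(3) ≈ 1.732*I)
A = 5*I*sqrt(3) (A = 5*(I*sqrt(3)) = 5*I*sqrt(3) ≈ 8.6602*I)
K(I) = -I + 5*I*sqrt(3) (K(I) = 5*I*sqrt(3) - I = -I + 5*I*sqrt(3))
((6346 + 3094) - 37*(29 - 79))/(49617 + K(-41)) = ((6346 + 3094) - 37*(29 - 79))/(49617 + (-1*(-41) + 5*I*sqrt(3))) = (9440 - 37*(-50))/(49617 + (41 + 5*I*sqrt(3))) = (9440 + 1850)/(49658 + 5*I*sqrt(3)) = 11290/(49658 + 5*I*sqrt(3))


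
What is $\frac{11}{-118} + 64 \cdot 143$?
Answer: $\frac{1079925}{118} \approx 9151.9$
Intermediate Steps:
$\frac{11}{-118} + 64 \cdot 143 = 11 \left(- \frac{1}{118}\right) + 9152 = - \frac{11}{118} + 9152 = \frac{1079925}{118}$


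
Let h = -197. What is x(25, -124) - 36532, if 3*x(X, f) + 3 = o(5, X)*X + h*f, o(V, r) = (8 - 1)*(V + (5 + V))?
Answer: -82546/3 ≈ -27515.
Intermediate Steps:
o(V, r) = 35 + 14*V (o(V, r) = 7*(5 + 2*V) = 35 + 14*V)
x(X, f) = -1 + 35*X - 197*f/3 (x(X, f) = -1 + ((35 + 14*5)*X - 197*f)/3 = -1 + ((35 + 70)*X - 197*f)/3 = -1 + (105*X - 197*f)/3 = -1 + (-197*f + 105*X)/3 = -1 + (35*X - 197*f/3) = -1 + 35*X - 197*f/3)
x(25, -124) - 36532 = (-1 + 35*25 - 197/3*(-124)) - 36532 = (-1 + 875 + 24428/3) - 36532 = 27050/3 - 36532 = -82546/3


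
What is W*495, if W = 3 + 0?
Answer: 1485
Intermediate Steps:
W = 3
W*495 = 3*495 = 1485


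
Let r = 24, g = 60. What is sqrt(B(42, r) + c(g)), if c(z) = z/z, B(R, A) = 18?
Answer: sqrt(19) ≈ 4.3589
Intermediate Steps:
c(z) = 1
sqrt(B(42, r) + c(g)) = sqrt(18 + 1) = sqrt(19)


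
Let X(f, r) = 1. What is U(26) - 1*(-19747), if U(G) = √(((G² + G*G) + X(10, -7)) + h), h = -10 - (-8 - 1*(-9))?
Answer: 19747 + √1342 ≈ 19784.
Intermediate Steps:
h = -11 (h = -10 - (-8 + 9) = -10 - 1*1 = -10 - 1 = -11)
U(G) = √(-10 + 2*G²) (U(G) = √(((G² + G*G) + 1) - 11) = √(((G² + G²) + 1) - 11) = √((2*G² + 1) - 11) = √((1 + 2*G²) - 11) = √(-10 + 2*G²))
U(26) - 1*(-19747) = √(-10 + 2*26²) - 1*(-19747) = √(-10 + 2*676) + 19747 = √(-10 + 1352) + 19747 = √1342 + 19747 = 19747 + √1342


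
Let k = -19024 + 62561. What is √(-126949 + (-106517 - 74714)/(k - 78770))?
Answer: 7*I*√3215991220662/35233 ≈ 356.29*I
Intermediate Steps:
k = 43537
√(-126949 + (-106517 - 74714)/(k - 78770)) = √(-126949 + (-106517 - 74714)/(43537 - 78770)) = √(-126949 - 181231/(-35233)) = √(-126949 - 181231*(-1/35233)) = √(-126949 + 181231/35233) = √(-4472612886/35233) = 7*I*√3215991220662/35233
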